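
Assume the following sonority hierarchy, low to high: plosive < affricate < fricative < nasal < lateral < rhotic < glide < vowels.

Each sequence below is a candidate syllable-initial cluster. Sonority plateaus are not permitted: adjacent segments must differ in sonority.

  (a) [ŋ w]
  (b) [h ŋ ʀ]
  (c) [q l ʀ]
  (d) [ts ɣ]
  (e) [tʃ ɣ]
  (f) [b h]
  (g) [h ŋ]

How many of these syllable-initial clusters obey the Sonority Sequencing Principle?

7

(a) sonority 4-7: well-formed.
(b) sonority 3-4-6: well-formed.
(c) sonority 1-5-6: well-formed.
(d) sonority 2-3: well-formed.
(e) sonority 2-3: well-formed.
(f) sonority 1-3: well-formed.
(g) sonority 3-4: well-formed.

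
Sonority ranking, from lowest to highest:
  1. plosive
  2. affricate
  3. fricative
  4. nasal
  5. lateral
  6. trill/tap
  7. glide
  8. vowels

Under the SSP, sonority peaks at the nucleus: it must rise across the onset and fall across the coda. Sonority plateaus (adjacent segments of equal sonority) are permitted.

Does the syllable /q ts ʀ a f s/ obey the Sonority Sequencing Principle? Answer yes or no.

yes

Onset: /q/ is a plosive (sonority 1), /ts/ is an affricate (sonority 2), /ʀ/ is a trill/tap (sonority 6); then the nucleus /a/ (sonority 8).
Onset profile 1-2-6-8 — rises to the nucleus.
Coda: /f/ is a fricative (sonority 3), /s/ is a fricative (sonority 3).
Coda profile 8-3-3 — falls from the nucleus.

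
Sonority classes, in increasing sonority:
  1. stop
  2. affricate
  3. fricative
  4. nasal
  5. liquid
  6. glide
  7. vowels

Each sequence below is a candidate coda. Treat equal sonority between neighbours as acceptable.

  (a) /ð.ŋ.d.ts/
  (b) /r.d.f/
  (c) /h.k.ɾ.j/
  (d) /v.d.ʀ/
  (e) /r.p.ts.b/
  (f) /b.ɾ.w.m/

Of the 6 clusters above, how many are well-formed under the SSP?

0

(a) sonority 3-4-1-2: ill-formed.
(b) sonority 5-1-3: ill-formed.
(c) sonority 3-1-5-6: ill-formed.
(d) sonority 3-1-5: ill-formed.
(e) sonority 5-1-2-1: ill-formed.
(f) sonority 1-5-6-4: ill-formed.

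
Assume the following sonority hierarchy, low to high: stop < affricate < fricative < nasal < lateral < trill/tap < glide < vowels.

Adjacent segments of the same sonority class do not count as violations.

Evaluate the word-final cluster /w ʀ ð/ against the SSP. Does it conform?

yes

/w/ is a glide (sonority 7).
/ʀ/ is a trill/tap (sonority 6).
/ð/ is a fricative (sonority 3).
The profile 7-6-3 strictly falls, so the word-final cluster satisfies the SSP.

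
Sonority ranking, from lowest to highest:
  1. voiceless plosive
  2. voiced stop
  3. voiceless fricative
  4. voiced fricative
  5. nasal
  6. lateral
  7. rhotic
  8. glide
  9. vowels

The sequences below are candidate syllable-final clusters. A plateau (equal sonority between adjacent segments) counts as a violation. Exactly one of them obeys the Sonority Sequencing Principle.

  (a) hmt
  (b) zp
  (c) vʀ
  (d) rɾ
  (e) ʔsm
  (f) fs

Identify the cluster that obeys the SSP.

(a) 3-5-1 → violates
(b) 4-1 → obeys
(c) 4-7 → violates
(d) 7-7 → violates
(e) 1-3-5 → violates
(f) 3-3 → violates

b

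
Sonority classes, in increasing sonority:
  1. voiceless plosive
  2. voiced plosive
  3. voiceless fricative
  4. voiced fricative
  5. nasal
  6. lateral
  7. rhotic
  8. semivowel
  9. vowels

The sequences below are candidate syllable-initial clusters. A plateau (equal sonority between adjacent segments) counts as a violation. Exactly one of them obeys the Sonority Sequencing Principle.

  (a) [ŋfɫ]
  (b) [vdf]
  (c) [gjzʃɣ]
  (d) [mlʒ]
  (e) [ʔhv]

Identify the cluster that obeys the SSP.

e

(a) sonority 5-3-6: ill-formed.
(b) sonority 4-2-3: ill-formed.
(c) sonority 2-8-4-3-4: ill-formed.
(d) sonority 5-6-4: ill-formed.
(e) sonority 1-3-4: well-formed.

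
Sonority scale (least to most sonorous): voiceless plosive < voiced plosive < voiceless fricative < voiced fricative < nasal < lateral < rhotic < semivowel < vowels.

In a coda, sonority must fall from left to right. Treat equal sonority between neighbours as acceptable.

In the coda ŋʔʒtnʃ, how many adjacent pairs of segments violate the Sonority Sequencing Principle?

/ŋ/ — nasal, sonority 5.
/ʔ/ — voiceless plosive, sonority 1.
/ʒ/ — voiced fricative, sonority 4.
/t/ — voiceless plosive, sonority 1.
/n/ — nasal, sonority 5.
/ʃ/ — voiceless fricative, sonority 3.
/ŋ/→/ʔ/: 5→1 (falls) — ok.
/ʔ/→/ʒ/: 1→4 (does not fall) — violation.
/ʒ/→/t/: 4→1 (falls) — ok.
/t/→/n/: 1→5 (does not fall) — violation.
/n/→/ʃ/: 5→3 (falls) — ok.

2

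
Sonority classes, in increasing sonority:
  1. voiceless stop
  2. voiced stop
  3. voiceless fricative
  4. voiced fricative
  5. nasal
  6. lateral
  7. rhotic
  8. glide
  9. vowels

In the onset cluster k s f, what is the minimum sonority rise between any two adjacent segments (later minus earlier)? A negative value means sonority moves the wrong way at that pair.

0

/k/ is a voiceless stop (sonority 1).
/s/ is a voiceless fricative (sonority 3).
/f/ is a voiceless fricative (sonority 3).
/k/→/s/: change +2.
/s/→/f/: change +0.
Minimum = 0.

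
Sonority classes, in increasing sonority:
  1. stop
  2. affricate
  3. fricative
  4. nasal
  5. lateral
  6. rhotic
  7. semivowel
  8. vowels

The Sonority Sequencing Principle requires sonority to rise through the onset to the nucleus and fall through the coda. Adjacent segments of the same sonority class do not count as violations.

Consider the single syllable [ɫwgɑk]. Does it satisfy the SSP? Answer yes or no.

no

Onset: /ɫ/ is a lateral (sonority 5), /w/ is a semivowel (sonority 7), /g/ is a stop (sonority 1); then the nucleus /ɑ/ (sonority 8).
Onset profile 5-7-1-8 — does not rise throughout.
Coda: /k/ is a stop (sonority 1).
Coda profile 8-1 — falls from the nucleus.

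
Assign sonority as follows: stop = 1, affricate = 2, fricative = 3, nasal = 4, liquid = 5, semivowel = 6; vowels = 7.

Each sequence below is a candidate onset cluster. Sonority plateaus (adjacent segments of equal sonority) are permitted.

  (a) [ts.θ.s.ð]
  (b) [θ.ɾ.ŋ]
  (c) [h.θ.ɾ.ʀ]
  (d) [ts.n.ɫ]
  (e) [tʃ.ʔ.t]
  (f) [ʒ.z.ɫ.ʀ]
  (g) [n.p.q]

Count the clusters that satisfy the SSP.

(a) 2-3-3-3 → obeys
(b) 3-5-4 → violates
(c) 3-3-5-5 → obeys
(d) 2-4-5 → obeys
(e) 2-1-1 → violates
(f) 3-3-5-5 → obeys
(g) 4-1-1 → violates

4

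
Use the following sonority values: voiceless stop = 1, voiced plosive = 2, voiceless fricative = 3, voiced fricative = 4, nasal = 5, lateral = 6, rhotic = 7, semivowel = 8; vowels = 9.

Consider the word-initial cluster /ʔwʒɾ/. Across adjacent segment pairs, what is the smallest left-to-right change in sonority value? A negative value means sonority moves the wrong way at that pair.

/ʔ/ — voiceless stop, sonority 1.
/w/ — semivowel, sonority 8.
/ʒ/ — voiced fricative, sonority 4.
/ɾ/ — rhotic, sonority 7.
/ʔ/→/w/: change +7.
/w/→/ʒ/: change -4.
/ʒ/→/ɾ/: change +3.
Minimum = -4.

-4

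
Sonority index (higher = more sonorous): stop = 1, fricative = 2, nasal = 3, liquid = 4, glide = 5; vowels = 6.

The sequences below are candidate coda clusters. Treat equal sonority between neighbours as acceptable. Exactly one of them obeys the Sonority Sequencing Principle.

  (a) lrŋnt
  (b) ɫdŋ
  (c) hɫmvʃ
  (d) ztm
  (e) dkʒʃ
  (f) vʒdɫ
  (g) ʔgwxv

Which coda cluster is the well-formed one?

(a) 4-4-3-3-1 → obeys
(b) 4-1-3 → violates
(c) 2-4-3-2-2 → violates
(d) 2-1-3 → violates
(e) 1-1-2-2 → violates
(f) 2-2-1-4 → violates
(g) 1-1-5-2-2 → violates

a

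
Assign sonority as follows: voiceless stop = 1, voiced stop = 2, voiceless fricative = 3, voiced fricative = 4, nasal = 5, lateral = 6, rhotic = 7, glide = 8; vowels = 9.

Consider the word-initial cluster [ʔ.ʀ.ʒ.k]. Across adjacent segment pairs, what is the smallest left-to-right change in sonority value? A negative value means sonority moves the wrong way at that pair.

/ʔ/: voiceless stop = 1.
/ʀ/: rhotic = 7.
/ʒ/: voiced fricative = 4.
/k/: voiceless stop = 1.
/ʔ/→/ʀ/: change +6.
/ʀ/→/ʒ/: change -3.
/ʒ/→/k/: change -3.
Minimum = -3.

-3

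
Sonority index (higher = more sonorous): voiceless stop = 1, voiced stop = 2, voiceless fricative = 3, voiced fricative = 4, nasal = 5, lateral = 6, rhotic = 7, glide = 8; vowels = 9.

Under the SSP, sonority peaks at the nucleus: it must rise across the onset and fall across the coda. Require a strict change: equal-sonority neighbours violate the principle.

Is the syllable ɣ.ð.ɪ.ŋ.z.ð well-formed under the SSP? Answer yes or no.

no

Onset: /ɣ/ is a voiced fricative (sonority 4), /ð/ is a voiced fricative (sonority 4); then the nucleus /ɪ/ (sonority 9).
Onset profile 4-4-9 — does not strictly rise throughout.
Coda: /ŋ/ is a nasal (sonority 5), /z/ is a voiced fricative (sonority 4), /ð/ is a voiced fricative (sonority 4).
Coda profile 9-5-4-4 — does not strictly fall throughout.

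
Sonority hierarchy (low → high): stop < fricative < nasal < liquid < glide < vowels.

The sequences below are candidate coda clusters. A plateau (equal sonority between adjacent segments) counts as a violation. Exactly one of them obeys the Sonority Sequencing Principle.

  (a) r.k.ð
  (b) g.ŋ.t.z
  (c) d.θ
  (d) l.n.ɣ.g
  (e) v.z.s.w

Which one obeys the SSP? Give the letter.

d

(a) sonority 4-1-2: ill-formed.
(b) sonority 1-3-1-2: ill-formed.
(c) sonority 1-2: ill-formed.
(d) sonority 4-3-2-1: well-formed.
(e) sonority 2-2-2-5: ill-formed.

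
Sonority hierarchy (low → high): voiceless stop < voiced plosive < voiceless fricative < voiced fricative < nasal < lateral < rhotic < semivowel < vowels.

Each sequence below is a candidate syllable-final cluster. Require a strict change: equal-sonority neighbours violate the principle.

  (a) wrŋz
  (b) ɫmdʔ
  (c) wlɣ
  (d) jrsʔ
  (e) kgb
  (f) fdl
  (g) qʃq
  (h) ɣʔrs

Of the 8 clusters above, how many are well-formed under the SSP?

(a) sonority 8-7-5-4: well-formed.
(b) sonority 6-5-2-1: well-formed.
(c) sonority 8-6-4: well-formed.
(d) sonority 8-7-3-1: well-formed.
(e) sonority 1-2-2: ill-formed.
(f) sonority 3-2-6: ill-formed.
(g) sonority 1-3-1: ill-formed.
(h) sonority 4-1-7-3: ill-formed.

4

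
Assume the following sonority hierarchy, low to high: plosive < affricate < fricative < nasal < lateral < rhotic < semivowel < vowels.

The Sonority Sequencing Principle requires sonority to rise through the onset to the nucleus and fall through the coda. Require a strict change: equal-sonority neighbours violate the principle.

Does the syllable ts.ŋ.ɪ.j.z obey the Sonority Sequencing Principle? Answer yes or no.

yes

Onset: /ts/ is an affricate (sonority 2), /ŋ/ is a nasal (sonority 4); then the nucleus /ɪ/ (sonority 8).
Onset profile 2-4-8 — rises to the nucleus.
Coda: /j/ is a semivowel (sonority 7), /z/ is a fricative (sonority 3).
Coda profile 8-7-3 — falls from the nucleus.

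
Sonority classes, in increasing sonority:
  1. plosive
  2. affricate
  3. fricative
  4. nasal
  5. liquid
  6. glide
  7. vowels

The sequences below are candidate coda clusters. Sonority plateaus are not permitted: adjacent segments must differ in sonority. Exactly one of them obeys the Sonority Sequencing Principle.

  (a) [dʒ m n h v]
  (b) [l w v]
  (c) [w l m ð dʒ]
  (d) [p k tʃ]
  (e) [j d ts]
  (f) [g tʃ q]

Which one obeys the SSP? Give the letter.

(a) 2-4-4-3-3 → violates
(b) 5-6-3 → violates
(c) 6-5-4-3-2 → obeys
(d) 1-1-2 → violates
(e) 6-1-2 → violates
(f) 1-2-1 → violates

c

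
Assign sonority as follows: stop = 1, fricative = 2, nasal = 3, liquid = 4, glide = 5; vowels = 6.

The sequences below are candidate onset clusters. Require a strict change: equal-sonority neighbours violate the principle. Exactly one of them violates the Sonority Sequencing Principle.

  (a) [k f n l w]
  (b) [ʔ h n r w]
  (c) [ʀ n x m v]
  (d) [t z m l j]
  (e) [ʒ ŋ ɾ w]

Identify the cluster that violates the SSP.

c

(a) [k f n l w]: profile 1-2-3-4-5 — obeys.
(b) [ʔ h n r w]: profile 1-2-3-4-5 — obeys.
(c) [ʀ n x m v]: profile 4-3-2-3-2 — violates.
(d) [t z m l j]: profile 1-2-3-4-5 — obeys.
(e) [ʒ ŋ ɾ w]: profile 2-3-4-5 — obeys.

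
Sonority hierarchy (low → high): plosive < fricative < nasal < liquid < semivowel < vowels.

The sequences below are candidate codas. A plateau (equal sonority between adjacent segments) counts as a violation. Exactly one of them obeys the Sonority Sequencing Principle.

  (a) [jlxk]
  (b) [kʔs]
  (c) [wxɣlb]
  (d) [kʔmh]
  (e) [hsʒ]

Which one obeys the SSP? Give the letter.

(a) [jlxk]: profile 5-4-2-1 — obeys.
(b) [kʔs]: profile 1-1-2 — violates.
(c) [wxɣlb]: profile 5-2-2-4-1 — violates.
(d) [kʔmh]: profile 1-1-3-2 — violates.
(e) [hsʒ]: profile 2-2-2 — violates.

a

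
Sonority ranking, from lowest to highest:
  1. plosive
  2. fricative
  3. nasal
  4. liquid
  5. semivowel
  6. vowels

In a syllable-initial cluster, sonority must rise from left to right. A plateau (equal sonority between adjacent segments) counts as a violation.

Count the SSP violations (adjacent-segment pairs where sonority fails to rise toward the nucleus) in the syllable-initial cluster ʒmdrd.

2

/ʒ/ — fricative, sonority 2.
/m/ — nasal, sonority 3.
/d/ — plosive, sonority 1.
/r/ — liquid, sonority 4.
/d/ — plosive, sonority 1.
/ʒ/→/m/: 2→3 (rises) — ok.
/m/→/d/: 3→1 (does not rise) — violation.
/d/→/r/: 1→4 (rises) — ok.
/r/→/d/: 4→1 (does not rise) — violation.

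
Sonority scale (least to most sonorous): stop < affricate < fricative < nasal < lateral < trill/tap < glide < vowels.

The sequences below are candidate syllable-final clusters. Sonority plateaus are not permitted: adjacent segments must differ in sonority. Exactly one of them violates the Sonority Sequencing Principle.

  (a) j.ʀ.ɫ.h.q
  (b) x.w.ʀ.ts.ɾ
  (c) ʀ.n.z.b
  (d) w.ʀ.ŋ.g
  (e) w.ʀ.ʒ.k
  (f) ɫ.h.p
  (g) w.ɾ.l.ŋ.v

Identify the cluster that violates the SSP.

(a) sonority 7-6-5-3-1: well-formed.
(b) sonority 3-7-6-2-6: ill-formed.
(c) sonority 6-4-3-1: well-formed.
(d) sonority 7-6-4-1: well-formed.
(e) sonority 7-6-3-1: well-formed.
(f) sonority 5-3-1: well-formed.
(g) sonority 7-6-5-4-3: well-formed.

b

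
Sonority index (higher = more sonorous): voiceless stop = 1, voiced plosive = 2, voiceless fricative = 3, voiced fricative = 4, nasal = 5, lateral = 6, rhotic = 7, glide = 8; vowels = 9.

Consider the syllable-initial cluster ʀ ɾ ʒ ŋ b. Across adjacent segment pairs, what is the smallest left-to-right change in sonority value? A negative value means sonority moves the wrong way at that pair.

-3

/ʀ/ — rhotic, sonority 7.
/ɾ/ — rhotic, sonority 7.
/ʒ/ — voiced fricative, sonority 4.
/ŋ/ — nasal, sonority 5.
/b/ — voiced plosive, sonority 2.
/ʀ/→/ɾ/: change +0.
/ɾ/→/ʒ/: change -3.
/ʒ/→/ŋ/: change +1.
/ŋ/→/b/: change -3.
Minimum = -3.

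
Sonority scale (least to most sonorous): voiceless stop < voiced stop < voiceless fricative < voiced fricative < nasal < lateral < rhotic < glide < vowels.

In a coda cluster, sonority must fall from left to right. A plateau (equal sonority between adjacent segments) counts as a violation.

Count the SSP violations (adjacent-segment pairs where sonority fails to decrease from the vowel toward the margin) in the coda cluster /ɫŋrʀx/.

/ɫ/: lateral = 6.
/ŋ/: nasal = 5.
/r/: rhotic = 7.
/ʀ/: rhotic = 7.
/x/: voiceless fricative = 3.
/ɫ/→/ŋ/: 6→5 (falls) — ok.
/ŋ/→/r/: 5→7 (does not fall) — violation.
/r/→/ʀ/: 7→7 (plateau) — violation.
/ʀ/→/x/: 7→3 (falls) — ok.

2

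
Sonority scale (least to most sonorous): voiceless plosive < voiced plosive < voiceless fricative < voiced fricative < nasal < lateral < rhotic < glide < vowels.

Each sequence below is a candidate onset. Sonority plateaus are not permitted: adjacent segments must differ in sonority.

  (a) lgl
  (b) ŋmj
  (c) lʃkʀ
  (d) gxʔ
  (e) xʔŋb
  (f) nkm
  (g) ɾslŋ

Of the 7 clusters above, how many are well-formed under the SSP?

(a) sonority 6-2-6: ill-formed.
(b) sonority 5-5-8: ill-formed.
(c) sonority 6-3-1-7: ill-formed.
(d) sonority 2-3-1: ill-formed.
(e) sonority 3-1-5-2: ill-formed.
(f) sonority 5-1-5: ill-formed.
(g) sonority 7-3-6-5: ill-formed.

0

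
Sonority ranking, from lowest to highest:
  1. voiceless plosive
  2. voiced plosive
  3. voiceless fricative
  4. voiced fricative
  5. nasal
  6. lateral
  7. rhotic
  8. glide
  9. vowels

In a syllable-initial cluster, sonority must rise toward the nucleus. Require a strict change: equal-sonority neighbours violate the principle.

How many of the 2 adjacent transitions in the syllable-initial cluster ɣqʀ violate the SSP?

/ɣ/: voiced fricative = 4.
/q/: voiceless plosive = 1.
/ʀ/: rhotic = 7.
/ɣ/→/q/: 4→1 (does not rise) — violation.
/q/→/ʀ/: 1→7 (rises) — ok.

1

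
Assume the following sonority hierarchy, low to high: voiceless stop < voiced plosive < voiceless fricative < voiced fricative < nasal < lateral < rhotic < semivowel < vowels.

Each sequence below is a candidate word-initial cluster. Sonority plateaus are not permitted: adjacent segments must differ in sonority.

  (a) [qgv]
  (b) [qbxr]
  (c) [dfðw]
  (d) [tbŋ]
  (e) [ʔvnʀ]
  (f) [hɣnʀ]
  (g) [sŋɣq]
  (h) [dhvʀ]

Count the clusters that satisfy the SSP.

(a) 1-2-4 → obeys
(b) 1-2-3-7 → obeys
(c) 2-3-4-8 → obeys
(d) 1-2-5 → obeys
(e) 1-4-5-7 → obeys
(f) 3-4-5-7 → obeys
(g) 3-5-4-1 → violates
(h) 2-3-4-7 → obeys

7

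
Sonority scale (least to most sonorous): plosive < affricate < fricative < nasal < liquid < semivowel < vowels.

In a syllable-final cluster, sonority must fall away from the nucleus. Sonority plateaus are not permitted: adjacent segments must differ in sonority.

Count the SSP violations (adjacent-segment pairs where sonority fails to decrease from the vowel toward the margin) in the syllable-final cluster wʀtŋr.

/w/: semivowel = 6.
/ʀ/: liquid = 5.
/t/: plosive = 1.
/ŋ/: nasal = 4.
/r/: liquid = 5.
/w/→/ʀ/: 6→5 (falls) — ok.
/ʀ/→/t/: 5→1 (falls) — ok.
/t/→/ŋ/: 1→4 (does not fall) — violation.
/ŋ/→/r/: 4→5 (does not fall) — violation.

2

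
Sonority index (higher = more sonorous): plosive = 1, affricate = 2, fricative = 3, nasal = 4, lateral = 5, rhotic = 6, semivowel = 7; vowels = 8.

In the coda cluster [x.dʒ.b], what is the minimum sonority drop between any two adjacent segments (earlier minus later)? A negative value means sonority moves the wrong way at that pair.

1

/x/: fricative = 3.
/dʒ/: affricate = 2.
/b/: plosive = 1.
/x/→/dʒ/: change +1.
/dʒ/→/b/: change +1.
Minimum = 1.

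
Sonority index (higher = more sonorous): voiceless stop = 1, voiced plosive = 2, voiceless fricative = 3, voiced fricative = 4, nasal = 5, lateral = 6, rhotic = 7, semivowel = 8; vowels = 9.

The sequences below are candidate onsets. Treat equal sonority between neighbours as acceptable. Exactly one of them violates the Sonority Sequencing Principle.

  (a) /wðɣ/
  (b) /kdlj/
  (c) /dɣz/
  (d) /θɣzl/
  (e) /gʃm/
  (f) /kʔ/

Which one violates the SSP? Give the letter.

(a) sonority 8-4-4: ill-formed.
(b) sonority 1-2-6-8: well-formed.
(c) sonority 2-4-4: well-formed.
(d) sonority 3-4-4-6: well-formed.
(e) sonority 2-3-5: well-formed.
(f) sonority 1-1: well-formed.

a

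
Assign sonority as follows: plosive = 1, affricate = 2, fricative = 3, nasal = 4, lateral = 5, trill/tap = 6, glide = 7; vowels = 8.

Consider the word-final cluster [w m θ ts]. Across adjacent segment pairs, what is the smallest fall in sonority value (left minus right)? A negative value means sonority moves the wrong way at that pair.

1

/w/: glide = 7.
/m/: nasal = 4.
/θ/: fricative = 3.
/ts/: affricate = 2.
/w/→/m/: change +3.
/m/→/θ/: change +1.
/θ/→/ts/: change +1.
Minimum = 1.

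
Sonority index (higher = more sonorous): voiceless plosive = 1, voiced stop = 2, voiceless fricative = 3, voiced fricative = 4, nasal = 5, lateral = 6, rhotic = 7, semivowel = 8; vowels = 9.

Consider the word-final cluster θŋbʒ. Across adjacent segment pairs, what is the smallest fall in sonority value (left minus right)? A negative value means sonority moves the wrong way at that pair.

/θ/: voiceless fricative = 3.
/ŋ/: nasal = 5.
/b/: voiced stop = 2.
/ʒ/: voiced fricative = 4.
/θ/→/ŋ/: change -2.
/ŋ/→/b/: change +3.
/b/→/ʒ/: change -2.
Minimum = -2.

-2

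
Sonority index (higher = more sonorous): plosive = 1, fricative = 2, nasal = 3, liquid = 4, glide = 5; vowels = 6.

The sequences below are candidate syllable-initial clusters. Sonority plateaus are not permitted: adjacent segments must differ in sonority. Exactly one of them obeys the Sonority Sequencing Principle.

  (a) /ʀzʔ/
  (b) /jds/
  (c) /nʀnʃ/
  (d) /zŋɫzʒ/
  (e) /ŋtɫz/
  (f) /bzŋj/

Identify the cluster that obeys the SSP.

f

(a) /ʀzʔ/: profile 4-2-1 — violates.
(b) /jds/: profile 5-1-2 — violates.
(c) /nʀnʃ/: profile 3-4-3-2 — violates.
(d) /zŋɫzʒ/: profile 2-3-4-2-2 — violates.
(e) /ŋtɫz/: profile 3-1-4-2 — violates.
(f) /bzŋj/: profile 1-2-3-5 — obeys.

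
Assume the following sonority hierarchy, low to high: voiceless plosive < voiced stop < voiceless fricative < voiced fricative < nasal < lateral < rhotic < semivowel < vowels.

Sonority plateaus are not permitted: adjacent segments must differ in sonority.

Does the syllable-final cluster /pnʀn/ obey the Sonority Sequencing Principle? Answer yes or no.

/p/ — voiceless plosive, sonority 1.
/n/ — nasal, sonority 5.
/ʀ/ — rhotic, sonority 7.
/n/ — nasal, sonority 5.
The profile is 1-5-7-5. Between /p/ (1) and /n/ (5) sonority does not fall, so the cluster violates the SSP.

no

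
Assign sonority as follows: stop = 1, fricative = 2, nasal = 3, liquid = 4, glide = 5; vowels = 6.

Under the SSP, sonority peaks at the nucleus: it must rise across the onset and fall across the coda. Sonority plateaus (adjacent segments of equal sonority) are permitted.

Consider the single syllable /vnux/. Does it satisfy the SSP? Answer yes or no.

Onset: /v/ is a fricative (sonority 2), /n/ is a nasal (sonority 3); then the nucleus /u/ (sonority 6).
Onset profile 2-3-6 — rises to the nucleus.
Coda: /x/ is a fricative (sonority 2).
Coda profile 6-2 — falls from the nucleus.

yes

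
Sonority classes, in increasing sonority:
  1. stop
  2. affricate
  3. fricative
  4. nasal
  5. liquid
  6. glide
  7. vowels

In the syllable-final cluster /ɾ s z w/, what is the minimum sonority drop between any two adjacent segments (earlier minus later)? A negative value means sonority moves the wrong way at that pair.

/ɾ/ — liquid, sonority 5.
/s/ — fricative, sonority 3.
/z/ — fricative, sonority 3.
/w/ — glide, sonority 6.
/ɾ/→/s/: change +2.
/s/→/z/: change +0.
/z/→/w/: change -3.
Minimum = -3.

-3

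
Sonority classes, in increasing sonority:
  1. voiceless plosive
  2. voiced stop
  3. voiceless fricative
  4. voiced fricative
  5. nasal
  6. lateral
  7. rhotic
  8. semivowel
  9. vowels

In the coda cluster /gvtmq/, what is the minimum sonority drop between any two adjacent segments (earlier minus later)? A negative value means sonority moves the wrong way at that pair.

-4

/g/ is a voiced stop (sonority 2).
/v/ is a voiced fricative (sonority 4).
/t/ is a voiceless plosive (sonority 1).
/m/ is a nasal (sonority 5).
/q/ is a voiceless plosive (sonority 1).
/g/→/v/: change -2.
/v/→/t/: change +3.
/t/→/m/: change -4.
/m/→/q/: change +4.
Minimum = -4.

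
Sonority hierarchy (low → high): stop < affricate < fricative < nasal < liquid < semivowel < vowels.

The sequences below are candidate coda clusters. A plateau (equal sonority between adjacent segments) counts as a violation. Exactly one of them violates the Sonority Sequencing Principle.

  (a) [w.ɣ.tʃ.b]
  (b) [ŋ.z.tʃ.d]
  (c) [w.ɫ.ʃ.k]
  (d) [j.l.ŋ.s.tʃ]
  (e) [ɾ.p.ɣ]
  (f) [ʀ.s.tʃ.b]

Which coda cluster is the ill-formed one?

(a) [w.ɣ.tʃ.b]: profile 6-3-2-1 — obeys.
(b) [ŋ.z.tʃ.d]: profile 4-3-2-1 — obeys.
(c) [w.ɫ.ʃ.k]: profile 6-5-3-1 — obeys.
(d) [j.l.ŋ.s.tʃ]: profile 6-5-4-3-2 — obeys.
(e) [ɾ.p.ɣ]: profile 5-1-3 — violates.
(f) [ʀ.s.tʃ.b]: profile 5-3-2-1 — obeys.

e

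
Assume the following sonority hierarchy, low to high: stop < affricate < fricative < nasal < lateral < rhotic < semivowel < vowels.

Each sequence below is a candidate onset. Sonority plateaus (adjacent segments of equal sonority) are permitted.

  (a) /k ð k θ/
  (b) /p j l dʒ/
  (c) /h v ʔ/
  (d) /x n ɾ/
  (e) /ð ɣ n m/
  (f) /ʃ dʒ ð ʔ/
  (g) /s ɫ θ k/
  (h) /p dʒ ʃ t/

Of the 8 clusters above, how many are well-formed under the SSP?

2

(a) sonority 1-3-1-3: ill-formed.
(b) sonority 1-7-5-2: ill-formed.
(c) sonority 3-3-1: ill-formed.
(d) sonority 3-4-6: well-formed.
(e) sonority 3-3-4-4: well-formed.
(f) sonority 3-2-3-1: ill-formed.
(g) sonority 3-5-3-1: ill-formed.
(h) sonority 1-2-3-1: ill-formed.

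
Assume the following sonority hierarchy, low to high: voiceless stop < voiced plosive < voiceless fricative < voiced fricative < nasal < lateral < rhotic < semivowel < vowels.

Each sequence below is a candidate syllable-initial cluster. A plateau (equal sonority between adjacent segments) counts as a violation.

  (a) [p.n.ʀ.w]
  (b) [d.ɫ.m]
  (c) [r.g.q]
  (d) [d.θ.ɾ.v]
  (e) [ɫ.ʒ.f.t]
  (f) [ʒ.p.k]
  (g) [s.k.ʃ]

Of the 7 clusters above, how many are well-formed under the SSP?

(a) sonority 1-5-7-8: well-formed.
(b) sonority 2-6-5: ill-formed.
(c) sonority 7-2-1: ill-formed.
(d) sonority 2-3-7-4: ill-formed.
(e) sonority 6-4-3-1: ill-formed.
(f) sonority 4-1-1: ill-formed.
(g) sonority 3-1-3: ill-formed.

1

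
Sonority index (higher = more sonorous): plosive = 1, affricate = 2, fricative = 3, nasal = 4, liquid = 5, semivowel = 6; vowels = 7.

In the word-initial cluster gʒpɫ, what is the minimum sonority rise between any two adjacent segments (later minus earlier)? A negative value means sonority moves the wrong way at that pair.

-2

/g/ — plosive, sonority 1.
/ʒ/ — fricative, sonority 3.
/p/ — plosive, sonority 1.
/ɫ/ — liquid, sonority 5.
/g/→/ʒ/: change +2.
/ʒ/→/p/: change -2.
/p/→/ɫ/: change +4.
Minimum = -2.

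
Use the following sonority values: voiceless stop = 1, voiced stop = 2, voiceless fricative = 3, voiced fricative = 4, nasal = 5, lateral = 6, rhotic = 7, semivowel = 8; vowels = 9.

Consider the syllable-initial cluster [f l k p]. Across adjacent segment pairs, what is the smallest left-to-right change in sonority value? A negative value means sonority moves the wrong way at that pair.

-5

/f/ is a voiceless fricative (sonority 3).
/l/ is a lateral (sonority 6).
/k/ is a voiceless stop (sonority 1).
/p/ is a voiceless stop (sonority 1).
/f/→/l/: change +3.
/l/→/k/: change -5.
/k/→/p/: change +0.
Minimum = -5.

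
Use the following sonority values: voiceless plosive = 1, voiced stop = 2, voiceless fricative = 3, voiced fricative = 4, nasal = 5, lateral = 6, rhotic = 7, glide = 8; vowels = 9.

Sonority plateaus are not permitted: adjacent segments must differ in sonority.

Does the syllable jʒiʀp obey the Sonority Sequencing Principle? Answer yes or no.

no

Onset: /j/ is a glide (sonority 8), /ʒ/ is a voiced fricative (sonority 4); then the nucleus /i/ (sonority 9).
Onset profile 8-4-9 — does not strictly rise throughout.
Coda: /ʀ/ is a rhotic (sonority 7), /p/ is a voiceless plosive (sonority 1).
Coda profile 9-7-1 — falls from the nucleus.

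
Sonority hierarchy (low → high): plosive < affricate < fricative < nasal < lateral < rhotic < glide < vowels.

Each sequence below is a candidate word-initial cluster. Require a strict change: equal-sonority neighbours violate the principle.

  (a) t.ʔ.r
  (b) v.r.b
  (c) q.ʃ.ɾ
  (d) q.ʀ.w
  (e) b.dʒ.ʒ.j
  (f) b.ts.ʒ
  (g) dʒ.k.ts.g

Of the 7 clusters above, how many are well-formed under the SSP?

(a) sonority 1-1-6: ill-formed.
(b) sonority 3-6-1: ill-formed.
(c) sonority 1-3-6: well-formed.
(d) sonority 1-6-7: well-formed.
(e) sonority 1-2-3-7: well-formed.
(f) sonority 1-2-3: well-formed.
(g) sonority 2-1-2-1: ill-formed.

4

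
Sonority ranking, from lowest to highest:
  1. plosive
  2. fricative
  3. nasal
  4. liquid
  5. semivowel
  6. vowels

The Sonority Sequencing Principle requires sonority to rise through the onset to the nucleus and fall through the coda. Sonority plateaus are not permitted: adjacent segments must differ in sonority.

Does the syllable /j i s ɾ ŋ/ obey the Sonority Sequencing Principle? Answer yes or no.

no

Onset: /j/ is a semivowel (sonority 5); then the nucleus /i/ (sonority 6).
Onset profile 5-6 — rises to the nucleus.
Coda: /s/ is a fricative (sonority 2), /ɾ/ is a liquid (sonority 4), /ŋ/ is a nasal (sonority 3).
Coda profile 6-2-4-3 — does not strictly fall throughout.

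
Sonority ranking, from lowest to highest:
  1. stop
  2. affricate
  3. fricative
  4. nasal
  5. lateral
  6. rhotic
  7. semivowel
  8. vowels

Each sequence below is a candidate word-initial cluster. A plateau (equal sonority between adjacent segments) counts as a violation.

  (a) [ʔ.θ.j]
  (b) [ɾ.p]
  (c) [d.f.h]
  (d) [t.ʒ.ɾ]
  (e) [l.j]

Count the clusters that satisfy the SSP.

(a) [ʔ.θ.j]: profile 1-3-7 — obeys.
(b) [ɾ.p]: profile 6-1 — violates.
(c) [d.f.h]: profile 1-3-3 — violates.
(d) [t.ʒ.ɾ]: profile 1-3-6 — obeys.
(e) [l.j]: profile 5-7 — obeys.

3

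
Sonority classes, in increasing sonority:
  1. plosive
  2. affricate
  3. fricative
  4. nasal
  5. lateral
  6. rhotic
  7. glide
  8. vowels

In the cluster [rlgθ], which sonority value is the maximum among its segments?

/r/: rhotic = 6.
/l/: lateral = 5.
/g/: plosive = 1.
/θ/: fricative = 3.
The maximum is 6.

6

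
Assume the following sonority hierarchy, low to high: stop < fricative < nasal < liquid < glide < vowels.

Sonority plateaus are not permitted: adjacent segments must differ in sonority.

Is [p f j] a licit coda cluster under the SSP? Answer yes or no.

no

/p/: stop = 1.
/f/: fricative = 2.
/j/: glide = 5.
The profile is 1-2-5. Between /p/ (1) and /f/ (2) sonority does not fall, so the cluster violates the SSP.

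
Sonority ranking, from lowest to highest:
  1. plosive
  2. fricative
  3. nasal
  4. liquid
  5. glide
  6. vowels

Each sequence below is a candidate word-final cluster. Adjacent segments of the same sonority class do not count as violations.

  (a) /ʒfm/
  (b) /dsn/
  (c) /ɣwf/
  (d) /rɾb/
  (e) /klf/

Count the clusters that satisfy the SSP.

1

(a) sonority 2-2-3: ill-formed.
(b) sonority 1-2-3: ill-formed.
(c) sonority 2-5-2: ill-formed.
(d) sonority 4-4-1: well-formed.
(e) sonority 1-4-2: ill-formed.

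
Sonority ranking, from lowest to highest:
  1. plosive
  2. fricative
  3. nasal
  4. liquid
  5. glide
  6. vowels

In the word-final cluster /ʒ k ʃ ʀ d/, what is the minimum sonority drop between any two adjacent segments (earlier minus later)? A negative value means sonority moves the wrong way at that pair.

/ʒ/ is a fricative (sonority 2).
/k/ is a plosive (sonority 1).
/ʃ/ is a fricative (sonority 2).
/ʀ/ is a liquid (sonority 4).
/d/ is a plosive (sonority 1).
/ʒ/→/k/: change +1.
/k/→/ʃ/: change -1.
/ʃ/→/ʀ/: change -2.
/ʀ/→/d/: change +3.
Minimum = -2.

-2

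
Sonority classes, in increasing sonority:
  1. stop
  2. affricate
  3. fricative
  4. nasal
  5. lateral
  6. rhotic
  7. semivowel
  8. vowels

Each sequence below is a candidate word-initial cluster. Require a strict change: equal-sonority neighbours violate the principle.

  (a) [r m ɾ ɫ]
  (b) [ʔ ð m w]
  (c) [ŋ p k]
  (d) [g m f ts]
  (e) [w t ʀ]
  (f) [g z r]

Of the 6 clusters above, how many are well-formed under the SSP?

2

(a) sonority 6-4-6-5: ill-formed.
(b) sonority 1-3-4-7: well-formed.
(c) sonority 4-1-1: ill-formed.
(d) sonority 1-4-3-2: ill-formed.
(e) sonority 7-1-6: ill-formed.
(f) sonority 1-3-6: well-formed.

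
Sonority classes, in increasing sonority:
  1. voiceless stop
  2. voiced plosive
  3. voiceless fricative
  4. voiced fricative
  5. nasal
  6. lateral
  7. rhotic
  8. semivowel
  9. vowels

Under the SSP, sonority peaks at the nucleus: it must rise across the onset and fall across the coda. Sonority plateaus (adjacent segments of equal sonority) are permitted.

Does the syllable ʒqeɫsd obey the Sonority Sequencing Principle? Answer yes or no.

Onset: /ʒ/ is a voiced fricative (sonority 4), /q/ is a voiceless stop (sonority 1); then the nucleus /e/ (sonority 9).
Onset profile 4-1-9 — does not rise throughout.
Coda: /ɫ/ is a lateral (sonority 6), /s/ is a voiceless fricative (sonority 3), /d/ is a voiced plosive (sonority 2).
Coda profile 9-6-3-2 — falls from the nucleus.

no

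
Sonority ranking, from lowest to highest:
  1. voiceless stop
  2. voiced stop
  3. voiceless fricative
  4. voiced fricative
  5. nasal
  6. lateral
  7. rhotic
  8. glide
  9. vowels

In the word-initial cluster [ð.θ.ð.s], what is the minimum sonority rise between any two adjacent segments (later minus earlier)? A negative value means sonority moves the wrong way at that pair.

-1

/ð/ is a voiced fricative (sonority 4).
/θ/ is a voiceless fricative (sonority 3).
/ð/ is a voiced fricative (sonority 4).
/s/ is a voiceless fricative (sonority 3).
/ð/→/θ/: change -1.
/θ/→/ð/: change +1.
/ð/→/s/: change -1.
Minimum = -1.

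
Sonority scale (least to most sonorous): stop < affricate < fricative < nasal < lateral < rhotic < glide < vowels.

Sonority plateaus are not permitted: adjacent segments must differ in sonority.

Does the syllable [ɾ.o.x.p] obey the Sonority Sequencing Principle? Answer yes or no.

Onset: /ɾ/ is a rhotic (sonority 6); then the nucleus /o/ (sonority 8).
Onset profile 6-8 — rises to the nucleus.
Coda: /x/ is a fricative (sonority 3), /p/ is a stop (sonority 1).
Coda profile 8-3-1 — falls from the nucleus.

yes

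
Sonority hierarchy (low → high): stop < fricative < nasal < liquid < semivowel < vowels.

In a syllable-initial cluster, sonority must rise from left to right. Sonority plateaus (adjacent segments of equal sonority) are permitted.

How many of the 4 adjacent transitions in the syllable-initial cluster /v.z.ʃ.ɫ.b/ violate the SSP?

/v/: fricative = 2.
/z/: fricative = 2.
/ʃ/: fricative = 2.
/ɫ/: liquid = 4.
/b/: stop = 1.
/v/→/z/: 2→2 (plateau, allowed) — ok.
/z/→/ʃ/: 2→2 (plateau, allowed) — ok.
/ʃ/→/ɫ/: 2→4 (rises) — ok.
/ɫ/→/b/: 4→1 (does not rise) — violation.

1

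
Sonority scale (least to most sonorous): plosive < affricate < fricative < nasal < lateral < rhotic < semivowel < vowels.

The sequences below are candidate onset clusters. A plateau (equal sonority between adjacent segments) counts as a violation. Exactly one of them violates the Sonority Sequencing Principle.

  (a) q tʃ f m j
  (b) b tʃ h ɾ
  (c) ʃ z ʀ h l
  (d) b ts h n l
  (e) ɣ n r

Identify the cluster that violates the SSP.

c

(a) q tʃ f m j: profile 1-2-3-4-7 — obeys.
(b) b tʃ h ɾ: profile 1-2-3-6 — obeys.
(c) ʃ z ʀ h l: profile 3-3-6-3-5 — violates.
(d) b ts h n l: profile 1-2-3-4-5 — obeys.
(e) ɣ n r: profile 3-4-6 — obeys.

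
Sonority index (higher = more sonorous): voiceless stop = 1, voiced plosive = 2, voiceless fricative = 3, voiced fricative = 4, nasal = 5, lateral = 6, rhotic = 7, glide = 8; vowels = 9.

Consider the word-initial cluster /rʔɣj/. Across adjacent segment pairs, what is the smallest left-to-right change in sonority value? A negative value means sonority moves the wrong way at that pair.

/r/ is a rhotic (sonority 7).
/ʔ/ is a voiceless stop (sonority 1).
/ɣ/ is a voiced fricative (sonority 4).
/j/ is a glide (sonority 8).
/r/→/ʔ/: change -6.
/ʔ/→/ɣ/: change +3.
/ɣ/→/j/: change +4.
Minimum = -6.

-6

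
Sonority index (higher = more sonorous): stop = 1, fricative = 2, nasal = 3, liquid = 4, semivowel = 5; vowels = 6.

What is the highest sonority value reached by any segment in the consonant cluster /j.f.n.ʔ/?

5

/j/: semivowel = 5.
/f/: fricative = 2.
/n/: nasal = 3.
/ʔ/: stop = 1.
The maximum is 5.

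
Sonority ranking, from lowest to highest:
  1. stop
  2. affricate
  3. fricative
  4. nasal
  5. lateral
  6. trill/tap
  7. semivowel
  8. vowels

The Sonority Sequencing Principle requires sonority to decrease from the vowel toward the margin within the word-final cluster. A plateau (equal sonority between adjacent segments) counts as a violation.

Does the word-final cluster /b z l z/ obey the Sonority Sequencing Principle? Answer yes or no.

no

/b/ is a stop (sonority 1).
/z/ is a fricative (sonority 3).
/l/ is a lateral (sonority 5).
/z/ is a fricative (sonority 3).
The profile is 1-3-5-3. Between /b/ (1) and /z/ (3) sonority does not fall, so the cluster violates the SSP.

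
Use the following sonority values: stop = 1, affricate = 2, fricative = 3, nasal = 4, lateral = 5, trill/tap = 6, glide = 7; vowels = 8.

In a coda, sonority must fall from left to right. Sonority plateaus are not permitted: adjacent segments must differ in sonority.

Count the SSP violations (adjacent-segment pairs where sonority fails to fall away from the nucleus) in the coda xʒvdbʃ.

4

/x/ — fricative, sonority 3.
/ʒ/ — fricative, sonority 3.
/v/ — fricative, sonority 3.
/d/ — stop, sonority 1.
/b/ — stop, sonority 1.
/ʃ/ — fricative, sonority 3.
/x/→/ʒ/: 3→3 (plateau) — violation.
/ʒ/→/v/: 3→3 (plateau) — violation.
/v/→/d/: 3→1 (falls) — ok.
/d/→/b/: 1→1 (plateau) — violation.
/b/→/ʃ/: 1→3 (does not fall) — violation.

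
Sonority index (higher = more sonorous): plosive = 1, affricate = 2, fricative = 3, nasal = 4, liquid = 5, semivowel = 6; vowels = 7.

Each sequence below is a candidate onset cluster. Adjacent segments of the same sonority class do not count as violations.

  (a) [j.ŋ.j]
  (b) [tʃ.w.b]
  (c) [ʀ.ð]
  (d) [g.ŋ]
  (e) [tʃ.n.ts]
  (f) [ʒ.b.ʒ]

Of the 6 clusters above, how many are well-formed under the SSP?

(a) [j.ŋ.j]: profile 6-4-6 — violates.
(b) [tʃ.w.b]: profile 2-6-1 — violates.
(c) [ʀ.ð]: profile 5-3 — violates.
(d) [g.ŋ]: profile 1-4 — obeys.
(e) [tʃ.n.ts]: profile 2-4-2 — violates.
(f) [ʒ.b.ʒ]: profile 3-1-3 — violates.

1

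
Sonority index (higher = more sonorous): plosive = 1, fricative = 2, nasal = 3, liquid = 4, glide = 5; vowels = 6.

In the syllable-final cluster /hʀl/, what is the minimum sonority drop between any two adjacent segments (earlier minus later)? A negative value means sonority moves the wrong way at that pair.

-2

/h/ is a fricative (sonority 2).
/ʀ/ is a liquid (sonority 4).
/l/ is a liquid (sonority 4).
/h/→/ʀ/: change -2.
/ʀ/→/l/: change +0.
Minimum = -2.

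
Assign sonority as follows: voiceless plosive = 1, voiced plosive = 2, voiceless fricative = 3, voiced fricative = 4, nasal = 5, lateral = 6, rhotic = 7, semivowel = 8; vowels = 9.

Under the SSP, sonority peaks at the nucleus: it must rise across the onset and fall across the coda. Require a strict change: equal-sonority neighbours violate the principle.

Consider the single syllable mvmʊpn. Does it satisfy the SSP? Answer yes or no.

Onset: /m/ is a nasal (sonority 5), /v/ is a voiced fricative (sonority 4), /m/ is a nasal (sonority 5); then the nucleus /ʊ/ (sonority 9).
Onset profile 5-4-5-9 — does not strictly rise throughout.
Coda: /p/ is a voiceless plosive (sonority 1), /n/ is a nasal (sonority 5).
Coda profile 9-1-5 — does not strictly fall throughout.

no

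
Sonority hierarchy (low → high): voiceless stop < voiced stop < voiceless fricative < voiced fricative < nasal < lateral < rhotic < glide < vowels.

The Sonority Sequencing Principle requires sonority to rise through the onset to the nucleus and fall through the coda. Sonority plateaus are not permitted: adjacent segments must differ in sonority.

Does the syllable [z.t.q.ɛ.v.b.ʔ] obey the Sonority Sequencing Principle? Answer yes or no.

Onset: /z/ is a voiced fricative (sonority 4), /t/ is a voiceless stop (sonority 1), /q/ is a voiceless stop (sonority 1); then the nucleus /ɛ/ (sonority 9).
Onset profile 4-1-1-9 — does not strictly rise throughout.
Coda: /v/ is a voiced fricative (sonority 4), /b/ is a voiced stop (sonority 2), /ʔ/ is a voiceless stop (sonority 1).
Coda profile 9-4-2-1 — falls from the nucleus.

no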